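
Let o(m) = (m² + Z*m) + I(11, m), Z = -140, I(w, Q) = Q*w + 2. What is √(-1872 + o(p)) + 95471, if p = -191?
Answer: 95471 + 5*√2370 ≈ 95714.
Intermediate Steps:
I(w, Q) = 2 + Q*w
o(m) = 2 + m² - 129*m (o(m) = (m² - 140*m) + (2 + m*11) = (m² - 140*m) + (2 + 11*m) = 2 + m² - 129*m)
√(-1872 + o(p)) + 95471 = √(-1872 + (2 + (-191)² - 129*(-191))) + 95471 = √(-1872 + (2 + 36481 + 24639)) + 95471 = √(-1872 + 61122) + 95471 = √59250 + 95471 = 5*√2370 + 95471 = 95471 + 5*√2370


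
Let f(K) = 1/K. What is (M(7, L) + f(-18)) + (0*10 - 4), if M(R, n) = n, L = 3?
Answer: -19/18 ≈ -1.0556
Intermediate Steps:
(M(7, L) + f(-18)) + (0*10 - 4) = (3 + 1/(-18)) + (0*10 - 4) = (3 - 1/18) + (0 - 4) = 53/18 - 4 = -19/18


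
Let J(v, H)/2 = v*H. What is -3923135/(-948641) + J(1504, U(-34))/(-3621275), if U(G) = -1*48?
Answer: 14343719279269/3435289937275 ≈ 4.1754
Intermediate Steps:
U(G) = -48
J(v, H) = 2*H*v (J(v, H) = 2*(v*H) = 2*(H*v) = 2*H*v)
-3923135/(-948641) + J(1504, U(-34))/(-3621275) = -3923135/(-948641) + (2*(-48)*1504)/(-3621275) = -3923135*(-1/948641) - 144384*(-1/3621275) = 3923135/948641 + 144384/3621275 = 14343719279269/3435289937275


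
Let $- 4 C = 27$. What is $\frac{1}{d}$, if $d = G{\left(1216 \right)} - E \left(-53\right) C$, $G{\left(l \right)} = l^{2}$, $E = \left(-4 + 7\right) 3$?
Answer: $\frac{4}{5901745} \approx 6.7777 \cdot 10^{-7}$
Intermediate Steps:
$C = - \frac{27}{4}$ ($C = \left(- \frac{1}{4}\right) 27 = - \frac{27}{4} \approx -6.75$)
$E = 9$ ($E = 3 \cdot 3 = 9$)
$d = \frac{5901745}{4}$ ($d = 1216^{2} - 9 \left(-53\right) \left(- \frac{27}{4}\right) = 1478656 - \left(-477\right) \left(- \frac{27}{4}\right) = 1478656 - \frac{12879}{4} = \frac{5901745}{4} \approx 1.4754 \cdot 10^{6}$)
$\frac{1}{d} = \frac{1}{\frac{5901745}{4}} = \frac{4}{5901745}$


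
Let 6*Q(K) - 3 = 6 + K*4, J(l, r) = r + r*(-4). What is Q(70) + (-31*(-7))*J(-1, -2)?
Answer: 8101/6 ≈ 1350.2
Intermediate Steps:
J(l, r) = -3*r (J(l, r) = r - 4*r = -3*r)
Q(K) = 3/2 + 2*K/3 (Q(K) = ½ + (6 + K*4)/6 = ½ + (6 + 4*K)/6 = ½ + (1 + 2*K/3) = 3/2 + 2*K/3)
Q(70) + (-31*(-7))*J(-1, -2) = (3/2 + (⅔)*70) + (-31*(-7))*(-3*(-2)) = (3/2 + 140/3) + 217*6 = 289/6 + 1302 = 8101/6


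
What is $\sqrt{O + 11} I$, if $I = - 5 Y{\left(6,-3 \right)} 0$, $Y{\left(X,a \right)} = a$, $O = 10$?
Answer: $0$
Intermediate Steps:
$I = 0$ ($I = \left(-5\right) \left(-3\right) 0 = 15 \cdot 0 = 0$)
$\sqrt{O + 11} I = \sqrt{10 + 11} \cdot 0 = \sqrt{21} \cdot 0 = 0$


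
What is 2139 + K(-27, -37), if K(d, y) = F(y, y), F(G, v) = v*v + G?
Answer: 3471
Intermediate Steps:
F(G, v) = G + v² (F(G, v) = v² + G = G + v²)
K(d, y) = y + y²
2139 + K(-27, -37) = 2139 - 37*(1 - 37) = 2139 - 37*(-36) = 2139 + 1332 = 3471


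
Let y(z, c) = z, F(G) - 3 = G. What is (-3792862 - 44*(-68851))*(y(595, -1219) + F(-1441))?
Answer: 643561374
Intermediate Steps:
F(G) = 3 + G
(-3792862 - 44*(-68851))*(y(595, -1219) + F(-1441)) = (-3792862 - 44*(-68851))*(595 + (3 - 1441)) = (-3792862 + 3029444)*(595 - 1438) = -763418*(-843) = 643561374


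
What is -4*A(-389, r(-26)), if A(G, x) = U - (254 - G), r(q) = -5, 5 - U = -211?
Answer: 1708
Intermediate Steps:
U = 216 (U = 5 - 1*(-211) = 5 + 211 = 216)
A(G, x) = -38 + G (A(G, x) = 216 - (254 - G) = 216 + (-254 + G) = -38 + G)
-4*A(-389, r(-26)) = -4*(-38 - 389) = -4*(-427) = 1708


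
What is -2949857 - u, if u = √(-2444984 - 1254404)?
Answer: -2949857 - 2*I*√924847 ≈ -2.9499e+6 - 1923.4*I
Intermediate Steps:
u = 2*I*√924847 (u = √(-3699388) = 2*I*√924847 ≈ 1923.4*I)
-2949857 - u = -2949857 - 2*I*√924847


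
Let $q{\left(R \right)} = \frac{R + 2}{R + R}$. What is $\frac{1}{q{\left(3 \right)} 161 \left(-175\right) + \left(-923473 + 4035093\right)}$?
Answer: $\frac{6}{18528845} \approx 3.2382 \cdot 10^{-7}$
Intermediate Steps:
$q{\left(R \right)} = \frac{2 + R}{2 R}$
$\frac{1}{q{\left(3 \right)} 161 \left(-175\right) + \left(-923473 + 4035093\right)} = \frac{1}{\frac{2 + 3}{2 \cdot 3} \cdot 161 \left(-175\right) + \left(-923473 + 4035093\right)} = \frac{1}{\frac{1}{2} \cdot \frac{1}{3} \cdot 5 \cdot 161 \left(-175\right) + 3111620} = \frac{1}{\frac{5}{6} \cdot 161 \left(-175\right) + 3111620} = \frac{1}{\frac{805}{6} \left(-175\right) + 3111620} = \frac{1}{- \frac{140875}{6} + 3111620} = \frac{1}{\frac{18528845}{6}} = \frac{6}{18528845}$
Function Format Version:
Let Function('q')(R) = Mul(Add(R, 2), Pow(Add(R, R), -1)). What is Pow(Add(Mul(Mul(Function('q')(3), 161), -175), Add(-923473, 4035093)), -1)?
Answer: Rational(6, 18528845) ≈ 3.2382e-7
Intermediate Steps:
Function('q')(R) = Mul(Rational(1, 2), Pow(R, -1), Add(2, R)) (Function('q')(R) = Mul(Add(2, R), Pow(Mul(2, R), -1)) = Mul(Add(2, R), Mul(Rational(1, 2), Pow(R, -1))) = Mul(Rational(1, 2), Pow(R, -1), Add(2, R)))
Pow(Add(Mul(Mul(Function('q')(3), 161), -175), Add(-923473, 4035093)), -1) = Pow(Add(Mul(Mul(Mul(Rational(1, 2), Pow(3, -1), Add(2, 3)), 161), -175), Add(-923473, 4035093)), -1) = Pow(Add(Mul(Mul(Mul(Rational(1, 2), Rational(1, 3), 5), 161), -175), 3111620), -1) = Pow(Add(Mul(Mul(Rational(5, 6), 161), -175), 3111620), -1) = Pow(Add(Mul(Rational(805, 6), -175), 3111620), -1) = Pow(Add(Rational(-140875, 6), 3111620), -1) = Pow(Rational(18528845, 6), -1) = Rational(6, 18528845)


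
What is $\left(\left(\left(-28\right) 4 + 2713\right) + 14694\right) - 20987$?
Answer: $-3692$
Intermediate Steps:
$\left(\left(\left(-28\right) 4 + 2713\right) + 14694\right) - 20987 = \left(\left(-112 + 2713\right) + 14694\right) - 20987 = \left(2601 + 14694\right) - 20987 = 17295 - 20987 = -3692$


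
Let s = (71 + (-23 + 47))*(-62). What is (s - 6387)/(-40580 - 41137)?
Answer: 12277/81717 ≈ 0.15024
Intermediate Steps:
s = -5890 (s = (71 + 24)*(-62) = 95*(-62) = -5890)
(s - 6387)/(-40580 - 41137) = (-5890 - 6387)/(-40580 - 41137) = -12277/(-81717) = -12277*(-1/81717) = 12277/81717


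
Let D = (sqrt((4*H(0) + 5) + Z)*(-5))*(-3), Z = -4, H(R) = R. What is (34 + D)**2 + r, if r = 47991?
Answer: 50392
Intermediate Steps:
D = 15 (D = (sqrt((4*0 + 5) - 4)*(-5))*(-3) = (sqrt((0 + 5) - 4)*(-5))*(-3) = (sqrt(5 - 4)*(-5))*(-3) = (sqrt(1)*(-5))*(-3) = (1*(-5))*(-3) = -5*(-3) = 15)
(34 + D)**2 + r = (34 + 15)**2 + 47991 = 49**2 + 47991 = 2401 + 47991 = 50392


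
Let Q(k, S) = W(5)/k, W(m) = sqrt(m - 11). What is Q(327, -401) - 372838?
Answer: -372838 + I*sqrt(6)/327 ≈ -3.7284e+5 + 0.0074908*I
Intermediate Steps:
W(m) = sqrt(-11 + m)
Q(k, S) = I*sqrt(6)/k (Q(k, S) = sqrt(-11 + 5)/k = sqrt(-6)/k = (I*sqrt(6))/k = I*sqrt(6)/k)
Q(327, -401) - 372838 = I*sqrt(6)/327 - 372838 = -372838 + I*sqrt(6)/327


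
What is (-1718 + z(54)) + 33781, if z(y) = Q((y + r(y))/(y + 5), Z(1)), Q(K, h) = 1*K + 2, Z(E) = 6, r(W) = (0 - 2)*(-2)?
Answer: 1891893/59 ≈ 32066.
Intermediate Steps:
r(W) = 4 (r(W) = -2*(-2) = 4)
Q(K, h) = 2 + K (Q(K, h) = K + 2 = 2 + K)
z(y) = 2 + (4 + y)/(5 + y) (z(y) = 2 + (y + 4)/(y + 5) = 2 + (4 + y)/(5 + y))
(-1718 + z(54)) + 33781 = (-1718 + (14 + 3*54)/(5 + 54)) + 33781 = (-1718 + (14 + 162)/59) + 33781 = (-1718 + (1/59)*176) + 33781 = (-1718 + 176/59) + 33781 = -101186/59 + 33781 = 1891893/59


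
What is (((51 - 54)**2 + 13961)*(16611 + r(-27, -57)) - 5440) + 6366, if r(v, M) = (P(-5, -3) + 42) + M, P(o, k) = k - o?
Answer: 231874986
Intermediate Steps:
r(v, M) = 44 + M (r(v, M) = ((-3 - 1*(-5)) + 42) + M = ((-3 + 5) + 42) + M = (2 + 42) + M = 44 + M)
(((51 - 54)**2 + 13961)*(16611 + r(-27, -57)) - 5440) + 6366 = (((51 - 54)**2 + 13961)*(16611 + (44 - 57)) - 5440) + 6366 = (((-3)**2 + 13961)*(16611 - 13) - 5440) + 6366 = ((9 + 13961)*16598 - 5440) + 6366 = (13970*16598 - 5440) + 6366 = (231874060 - 5440) + 6366 = 231868620 + 6366 = 231874986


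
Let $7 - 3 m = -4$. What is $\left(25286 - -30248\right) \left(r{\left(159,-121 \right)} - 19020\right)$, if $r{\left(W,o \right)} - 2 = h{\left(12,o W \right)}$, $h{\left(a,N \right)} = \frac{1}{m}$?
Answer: $- \frac{11617435130}{11} \approx -1.0561 \cdot 10^{9}$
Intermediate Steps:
$m = \frac{11}{3}$ ($m = \frac{7}{3} - - \frac{4}{3} = \frac{7}{3} + \frac{4}{3} = \frac{11}{3} \approx 3.6667$)
$h{\left(a,N \right)} = \frac{3}{11}$ ($h{\left(a,N \right)} = \frac{1}{\frac{11}{3}} = \frac{3}{11}$)
$r{\left(W,o \right)} = \frac{25}{11}$ ($r{\left(W,o \right)} = 2 + \frac{3}{11} = \frac{25}{11}$)
$\left(25286 - -30248\right) \left(r{\left(159,-121 \right)} - 19020\right) = \left(25286 - -30248\right) \left(\frac{25}{11} - 19020\right) = \left(25286 + 30248\right) \left(- \frac{209195}{11}\right) = 55534 \left(- \frac{209195}{11}\right) = - \frac{11617435130}{11}$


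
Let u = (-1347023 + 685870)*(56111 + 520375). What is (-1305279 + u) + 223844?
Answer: -381146529793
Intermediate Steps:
u = -381145448358 (u = -661153*576486 = -381145448358)
(-1305279 + u) + 223844 = (-1305279 - 381145448358) + 223844 = -381146753637 + 223844 = -381146529793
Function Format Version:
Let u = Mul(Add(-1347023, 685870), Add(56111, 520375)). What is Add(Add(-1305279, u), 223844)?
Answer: -381146529793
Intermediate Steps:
u = -381145448358 (u = Mul(-661153, 576486) = -381145448358)
Add(Add(-1305279, u), 223844) = Add(Add(-1305279, -381145448358), 223844) = Add(-381146753637, 223844) = -381146529793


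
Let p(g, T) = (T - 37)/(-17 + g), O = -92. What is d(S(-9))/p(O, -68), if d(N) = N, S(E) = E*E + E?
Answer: 2616/35 ≈ 74.743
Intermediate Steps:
S(E) = E + E**2 (S(E) = E**2 + E = E + E**2)
p(g, T) = (-37 + T)/(-17 + g)
d(S(-9))/p(O, -68) = (-9*(1 - 9))/(((-37 - 68)/(-17 - 92))) = (-9*(-8))/((-105/(-109))) = 72/((-1/109*(-105))) = 72/(105/109) = 72*(109/105) = 2616/35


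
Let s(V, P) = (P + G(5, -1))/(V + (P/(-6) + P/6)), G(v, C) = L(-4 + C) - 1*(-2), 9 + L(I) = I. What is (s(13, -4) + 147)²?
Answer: 3591025/169 ≈ 21249.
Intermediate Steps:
L(I) = -9 + I
G(v, C) = -11 + C (G(v, C) = (-9 + (-4 + C)) - 1*(-2) = (-13 + C) + 2 = -11 + C)
s(V, P) = (-12 + P)/V (s(V, P) = (P + (-11 - 1))/(V + (P/(-6) + P/6)) = (P - 12)/(V + (P*(-⅙) + P*(⅙))) = (-12 + P)/(V + (-P/6 + P/6)) = (-12 + P)/(V + 0) = (-12 + P)/V)
(s(13, -4) + 147)² = ((-12 - 4)/13 + 147)² = ((1/13)*(-16) + 147)² = (-16/13 + 147)² = (1895/13)² = 3591025/169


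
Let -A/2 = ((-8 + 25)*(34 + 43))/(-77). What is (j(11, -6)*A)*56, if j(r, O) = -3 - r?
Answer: -26656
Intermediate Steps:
A = 34 (A = -2*(-8 + 25)*(34 + 43)/(-77) = -2*17*77*(-1)/77 = -2618*(-1)/77 = -2*(-17) = 34)
(j(11, -6)*A)*56 = ((-3 - 1*11)*34)*56 = ((-3 - 11)*34)*56 = -14*34*56 = -476*56 = -26656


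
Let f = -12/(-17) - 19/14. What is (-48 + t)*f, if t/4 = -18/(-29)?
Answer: 102300/3451 ≈ 29.644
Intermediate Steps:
f = -155/238 (f = -12*(-1/17) - 19*1/14 = 12/17 - 19/14 = -155/238 ≈ -0.65126)
t = 72/29 (t = 4*(-18/(-29)) = 4*(-18*(-1/29)) = 4*(18/29) = 72/29 ≈ 2.4828)
(-48 + t)*f = (-48 + 72/29)*(-155/238) = -1320/29*(-155/238) = 102300/3451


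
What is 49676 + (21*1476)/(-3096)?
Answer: 4271275/86 ≈ 49666.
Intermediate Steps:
49676 + (21*1476)/(-3096) = 49676 + 30996*(-1/3096) = 49676 - 861/86 = 4271275/86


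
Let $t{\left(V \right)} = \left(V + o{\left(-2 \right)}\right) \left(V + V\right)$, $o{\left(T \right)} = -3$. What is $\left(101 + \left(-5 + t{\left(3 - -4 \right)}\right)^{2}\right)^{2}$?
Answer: $7300804$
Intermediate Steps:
$t{\left(V \right)} = 2 V \left(-3 + V\right)$ ($t{\left(V \right)} = \left(V - 3\right) \left(V + V\right) = \left(-3 + V\right) 2 V = 2 V \left(-3 + V\right)$)
$\left(101 + \left(-5 + t{\left(3 - -4 \right)}\right)^{2}\right)^{2} = \left(101 + \left(-5 + 2 \left(3 - -4\right) \left(-3 + \left(3 - -4\right)\right)\right)^{2}\right)^{2} = \left(101 + \left(-5 + 2 \left(3 + 4\right) \left(-3 + \left(3 + 4\right)\right)\right)^{2}\right)^{2} = \left(101 + \left(-5 + 2 \cdot 7 \left(-3 + 7\right)\right)^{2}\right)^{2} = \left(101 + \left(-5 + 2 \cdot 7 \cdot 4\right)^{2}\right)^{2} = \left(101 + \left(-5 + 56\right)^{2}\right)^{2} = \left(101 + 51^{2}\right)^{2} = \left(101 + 2601\right)^{2} = 2702^{2} = 7300804$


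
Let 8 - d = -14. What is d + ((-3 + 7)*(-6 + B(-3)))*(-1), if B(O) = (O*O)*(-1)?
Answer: 82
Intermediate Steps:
d = 22 (d = 8 - 1*(-14) = 8 + 14 = 22)
B(O) = -O² (B(O) = O²*(-1) = -O²)
d + ((-3 + 7)*(-6 + B(-3)))*(-1) = 22 + ((-3 + 7)*(-6 - 1*(-3)²))*(-1) = 22 + (4*(-6 - 1*9))*(-1) = 22 + (4*(-6 - 9))*(-1) = 22 + (4*(-15))*(-1) = 22 - 60*(-1) = 22 + 60 = 82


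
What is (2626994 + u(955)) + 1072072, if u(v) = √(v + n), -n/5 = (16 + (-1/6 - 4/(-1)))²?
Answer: 3699066 + 5*I*√1457/6 ≈ 3.6991e+6 + 31.809*I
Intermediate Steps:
n = -70805/36 (n = -5*(16 + (-1/6 - 4/(-1)))² = -5*(16 + (-1*⅙ - 4*(-1)))² = -5*(16 + (-⅙ + 4))² = -5*(16 + 23/6)² = -5*(119/6)² = -5*14161/36 = -70805/36 ≈ -1966.8)
u(v) = √(-70805/36 + v) (u(v) = √(v - 70805/36) = √(-70805/36 + v))
(2626994 + u(955)) + 1072072 = (2626994 + √(-70805 + 36*955)/6) + 1072072 = (2626994 + √(-70805 + 34380)/6) + 1072072 = (2626994 + √(-36425)/6) + 1072072 = (2626994 + (5*I*√1457)/6) + 1072072 = (2626994 + 5*I*√1457/6) + 1072072 = 3699066 + 5*I*√1457/6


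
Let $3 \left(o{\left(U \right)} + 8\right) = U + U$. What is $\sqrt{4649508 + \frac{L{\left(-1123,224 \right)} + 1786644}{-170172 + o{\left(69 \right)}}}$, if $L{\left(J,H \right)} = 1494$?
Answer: $\frac{3 \sqrt{3738399779110421}}{85067} \approx 2156.3$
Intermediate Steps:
$o{\left(U \right)} = -8 + \frac{2 U}{3}$ ($o{\left(U \right)} = -8 + \frac{U + U}{3} = -8 + \frac{2 U}{3}$)
$\sqrt{4649508 + \frac{L{\left(-1123,224 \right)} + 1786644}{-170172 + o{\left(69 \right)}}} = \sqrt{4649508 + \frac{1494 + 1786644}{-170172 + \left(-8 + \frac{2}{3} \cdot 69\right)}} = \sqrt{4649508 + \frac{1788138}{-170172 + \left(-8 + 46\right)}} = \sqrt{4649508 + \frac{1788138}{-170172 + 38}} = \sqrt{4649508 + \frac{1788138}{-170134}} = \sqrt{4649508 + 1788138 \left(- \frac{1}{170134}\right)} = \sqrt{4649508 - \frac{894069}{85067}} = \sqrt{\frac{395518802967}{85067}} = \frac{3 \sqrt{3738399779110421}}{85067}$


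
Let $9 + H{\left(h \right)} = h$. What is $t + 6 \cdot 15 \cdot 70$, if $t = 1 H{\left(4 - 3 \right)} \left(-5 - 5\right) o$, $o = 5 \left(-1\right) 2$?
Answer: $5500$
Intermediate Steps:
$H{\left(h \right)} = -9 + h$
$o = -10$ ($o = \left(-5\right) 2 = -10$)
$t = -800$ ($t = 1 \left(-9 + \left(4 - 3\right)\right) \left(-5 - 5\right) \left(-10\right) = 1 \left(-9 + \left(4 - 3\right)\right) \left(-10\right) \left(-10\right) = 1 \left(-9 + 1\right) \left(-10\right) \left(-10\right) = 1 \left(\left(-8\right) \left(-10\right)\right) \left(-10\right) = 1 \cdot 80 \left(-10\right) = 80 \left(-10\right) = -800$)
$t + 6 \cdot 15 \cdot 70 = -800 + 6 \cdot 15 \cdot 70 = -800 + 90 \cdot 70 = -800 + 6300 = 5500$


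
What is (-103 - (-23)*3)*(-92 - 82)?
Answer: 5916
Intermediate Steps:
(-103 - (-23)*3)*(-92 - 82) = (-103 - 1*(-69))*(-174) = (-103 + 69)*(-174) = -34*(-174) = 5916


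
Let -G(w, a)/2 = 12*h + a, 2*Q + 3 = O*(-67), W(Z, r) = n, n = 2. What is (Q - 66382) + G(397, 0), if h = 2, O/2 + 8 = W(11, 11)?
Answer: -132059/2 ≈ -66030.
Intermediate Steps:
W(Z, r) = 2
O = -12 (O = -16 + 2*2 = -16 + 4 = -12)
Q = 801/2 (Q = -3/2 + (-12*(-67))/2 = -3/2 + (½)*804 = -3/2 + 402 = 801/2 ≈ 400.50)
G(w, a) = -48 - 2*a (G(w, a) = -2*(12*2 + a) = -2*(24 + a) = -48 - 2*a)
(Q - 66382) + G(397, 0) = (801/2 - 66382) + (-48 - 2*0) = -131963/2 + (-48 + 0) = -131963/2 - 48 = -132059/2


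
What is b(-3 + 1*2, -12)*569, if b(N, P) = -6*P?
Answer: 40968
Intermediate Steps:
b(-3 + 1*2, -12)*569 = -6*(-12)*569 = 72*569 = 40968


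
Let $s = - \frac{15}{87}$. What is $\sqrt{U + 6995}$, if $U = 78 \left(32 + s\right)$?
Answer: $\frac{\sqrt{7970621}}{29} \approx 97.353$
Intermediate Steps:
$s = - \frac{5}{29}$ ($s = \left(-15\right) \frac{1}{87} = - \frac{5}{29} \approx -0.17241$)
$U = \frac{71994}{29}$ ($U = 78 \left(32 - \frac{5}{29}\right) = 78 \cdot \frac{923}{29} = \frac{71994}{29} \approx 2482.6$)
$\sqrt{U + 6995} = \sqrt{\frac{71994}{29} + 6995} = \sqrt{\frac{274849}{29}} = \frac{\sqrt{7970621}}{29}$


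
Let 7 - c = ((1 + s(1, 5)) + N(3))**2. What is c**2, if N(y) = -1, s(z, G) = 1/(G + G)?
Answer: 488601/10000 ≈ 48.860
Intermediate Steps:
s(z, G) = 1/(2*G)
c = 699/100 (c = 7 - ((1 + (1/2)/5) - 1)**2 = 7 - ((1 + (1/2)*(1/5)) - 1)**2 = 7 - ((1 + 1/10) - 1)**2 = 7 - (11/10 - 1)**2 = 7 - (1/10)**2 = 7 - 1*1/100 = 7 - 1/100 = 699/100 ≈ 6.9900)
c**2 = (699/100)**2 = 488601/10000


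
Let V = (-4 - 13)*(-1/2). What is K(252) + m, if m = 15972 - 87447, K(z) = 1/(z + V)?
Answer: -37238473/521 ≈ -71475.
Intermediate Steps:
V = 17/2 (V = -(-17)/2 = -17*(-½) = 17/2 ≈ 8.5000)
K(z) = 1/(17/2 + z) (K(z) = 1/(z + 17/2) = 1/(17/2 + z))
m = -71475
K(252) + m = 2/(17 + 2*252) - 71475 = 2/(17 + 504) - 71475 = 2/521 - 71475 = -37238473/521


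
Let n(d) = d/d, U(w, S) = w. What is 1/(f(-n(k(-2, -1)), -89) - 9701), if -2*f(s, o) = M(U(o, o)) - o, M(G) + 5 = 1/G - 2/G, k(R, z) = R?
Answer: -178/1734255 ≈ -0.00010264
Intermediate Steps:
n(d) = 1
M(G) = -5 - 1/G (M(G) = -5 + (1/G - 2/G) = -5 - 1/G)
f(s, o) = 5/2 + o/2 + 1/(2*o) (f(s, o) = -((-5 - 1/o) - o)/2 = -(-5 - o - 1/o)/2 = 5/2 + o/2 + 1/(2*o))
1/(f(-n(k(-2, -1)), -89) - 9701) = 1/((1/2)*(1 + (-89)**2 + 5*(-89))/(-89) - 9701) = 1/((1/2)*(-1/89)*(1 + 7921 - 445) - 9701) = 1/((1/2)*(-1/89)*7477 - 9701) = 1/(-7477/178 - 9701) = 1/(-1734255/178) = -178/1734255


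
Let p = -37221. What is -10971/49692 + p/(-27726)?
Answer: 85855777/76542244 ≈ 1.1217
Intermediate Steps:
-10971/49692 + p/(-27726) = -10971/49692 - 37221/(-27726) = -10971*1/49692 - 37221*(-1/27726) = -3657/16564 + 12407/9242 = 85855777/76542244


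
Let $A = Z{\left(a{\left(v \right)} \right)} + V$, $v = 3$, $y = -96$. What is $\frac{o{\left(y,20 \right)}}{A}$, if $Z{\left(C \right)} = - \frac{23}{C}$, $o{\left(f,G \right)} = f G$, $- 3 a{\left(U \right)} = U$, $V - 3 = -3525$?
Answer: $\frac{1920}{3499} \approx 0.54873$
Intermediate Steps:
$V = -3522$ ($V = 3 - 3525 = -3522$)
$a{\left(U \right)} = - \frac{U}{3}$
$o{\left(f,G \right)} = G f$
$A = -3499$ ($A = - \frac{23}{\left(- \frac{1}{3}\right) 3} - 3522 = - \frac{23}{-1} - 3522 = \left(-23\right) \left(-1\right) - 3522 = 23 - 3522 = -3499$)
$\frac{o{\left(y,20 \right)}}{A} = \frac{20 \left(-96\right)}{-3499} = \left(-1920\right) \left(- \frac{1}{3499}\right) = \frac{1920}{3499}$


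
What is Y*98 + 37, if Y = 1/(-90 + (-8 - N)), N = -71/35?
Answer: 120853/3359 ≈ 35.979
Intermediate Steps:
N = -71/35 (N = -71*1/35 = -71/35 ≈ -2.0286)
Y = -35/3359 (Y = 1/(-90 + (-8 - 1*(-71/35))) = 1/(-90 + (-8 + 71/35)) = 1/(-90 - 209/35) = 1/(-3359/35) = -35/3359 ≈ -0.010420)
Y*98 + 37 = -35/3359*98 + 37 = -3430/3359 + 37 = 120853/3359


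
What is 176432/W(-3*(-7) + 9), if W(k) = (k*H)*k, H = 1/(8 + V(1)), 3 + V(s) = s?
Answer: 88216/75 ≈ 1176.2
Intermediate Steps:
V(s) = -3 + s
H = ⅙ (H = 1/(8 + (-3 + 1)) = 1/(8 - 2) = 1/6 = ⅙ ≈ 0.16667)
W(k) = k²/6 (W(k) = (k*(⅙))*k = (k/6)*k = k²/6)
176432/W(-3*(-7) + 9) = 176432/(((-3*(-7) + 9)²/6)) = 176432/(((21 + 9)²/6)) = 176432/(((⅙)*30²)) = 176432/(((⅙)*900)) = 176432/150 = 176432*(1/150) = 88216/75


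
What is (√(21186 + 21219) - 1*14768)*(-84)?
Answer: 1240512 - 84*√42405 ≈ 1.2232e+6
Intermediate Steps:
(√(21186 + 21219) - 1*14768)*(-84) = (√42405 - 14768)*(-84) = (-14768 + √42405)*(-84) = 1240512 - 84*√42405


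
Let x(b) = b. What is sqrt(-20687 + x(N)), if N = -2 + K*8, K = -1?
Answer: I*sqrt(20697) ≈ 143.86*I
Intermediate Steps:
N = -10 (N = -2 - 1*8 = -2 - 8 = -10)
sqrt(-20687 + x(N)) = sqrt(-20687 - 10) = sqrt(-20697) = I*sqrt(20697)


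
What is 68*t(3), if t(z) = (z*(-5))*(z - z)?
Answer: 0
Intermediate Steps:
t(z) = 0 (t(z) = -5*z*0 = 0)
68*t(3) = 68*0 = 0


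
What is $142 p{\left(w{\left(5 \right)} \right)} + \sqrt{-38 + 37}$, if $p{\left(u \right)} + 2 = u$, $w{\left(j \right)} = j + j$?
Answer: $1136 + i \approx 1136.0 + 1.0 i$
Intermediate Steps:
$w{\left(j \right)} = 2 j$
$p{\left(u \right)} = -2 + u$
$142 p{\left(w{\left(5 \right)} \right)} + \sqrt{-38 + 37} = 142 \left(-2 + 2 \cdot 5\right) + \sqrt{-38 + 37} = 142 \left(-2 + 10\right) + \sqrt{-1} = 142 \cdot 8 + i = 1136 + i$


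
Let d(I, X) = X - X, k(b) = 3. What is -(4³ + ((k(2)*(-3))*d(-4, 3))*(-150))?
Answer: -64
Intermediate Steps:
d(I, X) = 0
-(4³ + ((k(2)*(-3))*d(-4, 3))*(-150)) = -(4³ + ((3*(-3))*0)*(-150)) = -(64 - 9*0*(-150)) = -(64 + 0*(-150)) = -(64 + 0) = -1*64 = -64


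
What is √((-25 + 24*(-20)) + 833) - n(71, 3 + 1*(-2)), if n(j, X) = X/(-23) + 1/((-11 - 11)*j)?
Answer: 1585/35926 + 2*√82 ≈ 18.155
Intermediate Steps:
n(j, X) = -1/(22*j) - X/23 (n(j, X) = X*(-1/23) + 1/((-22)*j) = -X/23 - 1/(22*j) = -1/(22*j) - X/23)
√((-25 + 24*(-20)) + 833) - n(71, 3 + 1*(-2)) = √((-25 + 24*(-20)) + 833) - (-1/22/71 - (3 + 1*(-2))/23) = √((-25 - 480) + 833) - (-1/22*1/71 - (3 - 2)/23) = √(-505 + 833) - (-1/1562 - 1/23*1) = √328 - (-1/1562 - 1/23) = 2*√82 - 1*(-1585/35926) = 2*√82 + 1585/35926 = 1585/35926 + 2*√82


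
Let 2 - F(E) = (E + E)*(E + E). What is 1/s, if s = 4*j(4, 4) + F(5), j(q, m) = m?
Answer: -1/82 ≈ -0.012195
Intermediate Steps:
F(E) = 2 - 4*E² (F(E) = 2 - (E + E)*(E + E) = 2 - 2*E*2*E = 2 - 4*E²)
s = -82 (s = 4*4 + (2 - 4*5²) = 16 + (2 - 4*25) = 16 + (2 - 100) = 16 - 98 = -82)
1/s = 1/(-82) = -1/82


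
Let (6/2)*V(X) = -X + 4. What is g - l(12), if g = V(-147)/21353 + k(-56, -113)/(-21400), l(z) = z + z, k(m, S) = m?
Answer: -4111735462/171357825 ≈ -23.995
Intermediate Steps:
l(z) = 2*z
V(X) = 4/3 - X/3 (V(X) = (-X + 4)/3 = (4 - X)/3 = 4/3 - X/3)
g = 852338/171357825 (g = (4/3 - 1/3*(-147))/21353 - 56/(-21400) = (4/3 + 49)*(1/21353) - 56*(-1/21400) = (151/3)*(1/21353) + 7/2675 = 151/64059 + 7/2675 = 852338/171357825 ≈ 0.0049740)
g - l(12) = 852338/171357825 - 2*12 = 852338/171357825 - 1*24 = 852338/171357825 - 24 = -4111735462/171357825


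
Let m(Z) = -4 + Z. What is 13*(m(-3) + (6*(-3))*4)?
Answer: -1027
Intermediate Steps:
13*(m(-3) + (6*(-3))*4) = 13*((-4 - 3) + (6*(-3))*4) = 13*(-7 - 18*4) = 13*(-7 - 72) = 13*(-79) = -1027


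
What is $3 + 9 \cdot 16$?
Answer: $147$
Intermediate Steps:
$3 + 9 \cdot 16 = 3 + 144 = 147$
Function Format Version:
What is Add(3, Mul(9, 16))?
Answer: 147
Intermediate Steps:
Add(3, Mul(9, 16)) = Add(3, 144) = 147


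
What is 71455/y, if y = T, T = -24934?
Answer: -71455/24934 ≈ -2.8658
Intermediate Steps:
y = -24934
71455/y = 71455/(-24934) = 71455*(-1/24934) = -71455/24934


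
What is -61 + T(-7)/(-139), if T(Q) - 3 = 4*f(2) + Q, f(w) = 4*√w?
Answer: -8475/139 - 16*√2/139 ≈ -61.134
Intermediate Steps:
T(Q) = 3 + Q + 16*√2 (T(Q) = 3 + (4*(4*√2) + Q) = 3 + (16*√2 + Q) = 3 + (Q + 16*√2) = 3 + Q + 16*√2)
-61 + T(-7)/(-139) = -61 + (3 - 7 + 16*√2)/(-139) = -61 - (-4 + 16*√2)/139 = -61 + (4/139 - 16*√2/139) = -8475/139 - 16*√2/139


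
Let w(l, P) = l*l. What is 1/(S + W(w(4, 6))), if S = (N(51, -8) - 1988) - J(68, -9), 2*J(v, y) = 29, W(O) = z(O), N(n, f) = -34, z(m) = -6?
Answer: -2/4085 ≈ -0.00048960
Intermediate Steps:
w(l, P) = l**2
W(O) = -6
J(v, y) = 29/2 (J(v, y) = (1/2)*29 = 29/2)
S = -4073/2 (S = (-34 - 1988) - 1*29/2 = -2022 - 29/2 = -4073/2 ≈ -2036.5)
1/(S + W(w(4, 6))) = 1/(-4073/2 - 6) = 1/(-4085/2) = -2/4085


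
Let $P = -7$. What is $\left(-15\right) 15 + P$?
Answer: $-232$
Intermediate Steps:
$\left(-15\right) 15 + P = \left(-15\right) 15 - 7 = -225 - 7 = -232$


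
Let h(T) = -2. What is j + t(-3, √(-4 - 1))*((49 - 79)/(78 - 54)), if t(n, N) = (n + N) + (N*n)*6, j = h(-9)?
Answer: 7/4 + 85*I*√5/4 ≈ 1.75 + 47.516*I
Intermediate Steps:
j = -2
t(n, N) = N + n + 6*N*n (t(n, N) = (N + n) + 6*N*n = N + n + 6*N*n)
j + t(-3, √(-4 - 1))*((49 - 79)/(78 - 54)) = -2 + (√(-4 - 1) - 3 + 6*√(-4 - 1)*(-3))*((49 - 79)/(78 - 54)) = -2 + (√(-5) - 3 + 6*√(-5)*(-3))*(-30/24) = -2 + (I*√5 - 3 + 6*(I*√5)*(-3))*(-30*1/24) = -2 + (I*√5 - 3 - 18*I*√5)*(-5/4) = -2 + (-3 - 17*I*√5)*(-5/4) = -2 + (15/4 + 85*I*√5/4) = 7/4 + 85*I*√5/4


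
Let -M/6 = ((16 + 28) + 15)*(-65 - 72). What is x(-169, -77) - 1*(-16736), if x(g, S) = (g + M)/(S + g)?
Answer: 4068727/246 ≈ 16540.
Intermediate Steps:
M = 48498 (M = -6*((16 + 28) + 15)*(-65 - 72) = -6*(44 + 15)*(-137) = -354*(-137) = -6*(-8083) = 48498)
x(g, S) = (48498 + g)/(S + g) (x(g, S) = (g + 48498)/(S + g) = (48498 + g)/(S + g))
x(-169, -77) - 1*(-16736) = (48498 - 169)/(-77 - 169) - 1*(-16736) = 48329/(-246) + 16736 = -1/246*48329 + 16736 = -48329/246 + 16736 = 4068727/246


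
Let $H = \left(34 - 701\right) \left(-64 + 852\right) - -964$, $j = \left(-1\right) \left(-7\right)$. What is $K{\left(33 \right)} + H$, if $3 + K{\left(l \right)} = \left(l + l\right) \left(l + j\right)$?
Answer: $-521995$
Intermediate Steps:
$j = 7$
$K{\left(l \right)} = -3 + 2 l \left(7 + l\right)$ ($K{\left(l \right)} = -3 + \left(l + l\right) \left(l + 7\right) = -3 + 2 l \left(7 + l\right)$)
$H = -524632$ ($H = \left(-667\right) 788 + 964 = -525596 + 964 = -524632$)
$K{\left(33 \right)} + H = \left(-3 + 2 \cdot 33^{2} + 14 \cdot 33\right) - 524632 = \left(-3 + 2 \cdot 1089 + 462\right) - 524632 = \left(-3 + 2178 + 462\right) - 524632 = 2637 - 524632 = -521995$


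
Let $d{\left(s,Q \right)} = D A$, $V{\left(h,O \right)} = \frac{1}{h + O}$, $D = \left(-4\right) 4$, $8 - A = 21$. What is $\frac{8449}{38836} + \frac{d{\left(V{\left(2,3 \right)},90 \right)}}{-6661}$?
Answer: $\frac{6885843}{36955228} \approx 0.18633$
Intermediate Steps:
$A = -13$ ($A = 8 - 21 = -13$)
$D = -16$
$V{\left(h,O \right)} = \frac{1}{O + h}$
$d{\left(s,Q \right)} = 208$ ($d{\left(s,Q \right)} = \left(-16\right) \left(-13\right) = 208$)
$\frac{8449}{38836} + \frac{d{\left(V{\left(2,3 \right)},90 \right)}}{-6661} = \frac{8449}{38836} + \frac{208}{-6661} = 8449 \cdot \frac{1}{38836} + 208 \left(- \frac{1}{6661}\right) = \frac{1207}{5548} - \frac{208}{6661} = \frac{6885843}{36955228}$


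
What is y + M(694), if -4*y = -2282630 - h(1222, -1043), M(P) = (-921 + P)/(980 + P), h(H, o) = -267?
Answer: 1910337377/3348 ≈ 5.7059e+5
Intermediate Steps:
M(P) = (-921 + P)/(980 + P)
y = 2282363/4 (y = -(-2282630 - 1*(-267))/4 = -(-2282630 + 267)/4 = -¼*(-2282363) = 2282363/4 ≈ 5.7059e+5)
y + M(694) = 2282363/4 + (-921 + 694)/(980 + 694) = 2282363/4 - 227/1674 = 1910337377/3348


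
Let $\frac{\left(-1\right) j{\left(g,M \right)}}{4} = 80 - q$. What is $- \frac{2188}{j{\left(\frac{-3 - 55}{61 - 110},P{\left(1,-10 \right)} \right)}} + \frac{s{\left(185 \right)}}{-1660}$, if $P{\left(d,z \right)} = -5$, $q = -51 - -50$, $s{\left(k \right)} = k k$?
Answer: $- \frac{372841}{26892} \approx -13.864$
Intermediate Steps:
$s{\left(k \right)} = k^{2}$
$q = -1$ ($q = -51 + 50 = -1$)
$j{\left(g,M \right)} = -324$ ($j{\left(g,M \right)} = - 4 \left(80 - -1\right) = - 4 \left(80 + 1\right) = \left(-4\right) 81 = -324$)
$- \frac{2188}{j{\left(\frac{-3 - 55}{61 - 110},P{\left(1,-10 \right)} \right)}} + \frac{s{\left(185 \right)}}{-1660} = - \frac{2188}{-324} + \frac{185^{2}}{-1660} = \left(-2188\right) \left(- \frac{1}{324}\right) + 34225 \left(- \frac{1}{1660}\right) = \frac{547}{81} - \frac{6845}{332} = - \frac{372841}{26892}$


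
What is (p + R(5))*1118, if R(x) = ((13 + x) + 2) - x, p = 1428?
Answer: 1613274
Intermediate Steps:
R(x) = 15 (R(x) = (15 + x) - x = 15)
(p + R(5))*1118 = (1428 + 15)*1118 = 1443*1118 = 1613274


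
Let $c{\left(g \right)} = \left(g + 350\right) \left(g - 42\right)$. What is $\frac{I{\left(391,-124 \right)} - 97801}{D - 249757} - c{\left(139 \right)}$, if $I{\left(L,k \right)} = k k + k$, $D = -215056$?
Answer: $- \frac{22047392480}{464813} \approx -47433.0$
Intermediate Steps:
$I{\left(L,k \right)} = k + k^{2}$ ($I{\left(L,k \right)} = k^{2} + k = k + k^{2}$)
$c{\left(g \right)} = \left(-42 + g\right) \left(350 + g\right)$ ($c{\left(g \right)} = \left(350 + g\right) \left(-42 + g\right) = \left(-42 + g\right) \left(350 + g\right)$)
$\frac{I{\left(391,-124 \right)} - 97801}{D - 249757} - c{\left(139 \right)} = \frac{- 124 \left(1 - 124\right) - 97801}{-215056 - 249757} - \left(-14700 + 139^{2} + 308 \cdot 139\right) = \frac{\left(-124\right) \left(-123\right) - 97801}{-464813} - \left(-14700 + 19321 + 42812\right) = \left(15252 - 97801\right) \left(- \frac{1}{464813}\right) - 47433 = \left(-82549\right) \left(- \frac{1}{464813}\right) - 47433 = \frac{82549}{464813} - 47433 = - \frac{22047392480}{464813}$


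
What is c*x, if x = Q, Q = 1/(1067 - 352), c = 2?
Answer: 2/715 ≈ 0.0027972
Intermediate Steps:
Q = 1/715 ≈ 0.0013986
x = 1/715 ≈ 0.0013986
c*x = 2*(1/715) = 2/715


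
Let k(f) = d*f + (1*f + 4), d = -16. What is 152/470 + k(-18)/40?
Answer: 6743/940 ≈ 7.1734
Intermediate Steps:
k(f) = 4 - 15*f (k(f) = -16*f + (1*f + 4) = -16*f + (f + 4) = -16*f + (4 + f) = 4 - 15*f)
152/470 + k(-18)/40 = 152/470 + (4 - 15*(-18))/40 = 152*(1/470) + (4 + 270)*(1/40) = 76/235 + 274*(1/40) = 76/235 + 137/20 = 6743/940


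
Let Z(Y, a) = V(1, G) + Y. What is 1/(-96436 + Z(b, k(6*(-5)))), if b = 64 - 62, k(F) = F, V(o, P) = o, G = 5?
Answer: -1/96433 ≈ -1.0370e-5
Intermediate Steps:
b = 2
Z(Y, a) = 1 + Y
1/(-96436 + Z(b, k(6*(-5)))) = 1/(-96436 + (1 + 2)) = 1/(-96436 + 3) = 1/(-96433) = -1/96433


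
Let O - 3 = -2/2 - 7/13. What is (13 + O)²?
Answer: 35344/169 ≈ 209.14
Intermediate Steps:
O = 19/13 (O = 3 + (-2/2 - 7/13) = 3 + (-2*½ - 7*1/13) = 3 + (-1 - 7/13) = 3 - 20/13 = 19/13 ≈ 1.4615)
(13 + O)² = (13 + 19/13)² = (188/13)² = 35344/169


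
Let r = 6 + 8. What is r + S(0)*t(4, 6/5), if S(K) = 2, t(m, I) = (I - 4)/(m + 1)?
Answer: 322/25 ≈ 12.880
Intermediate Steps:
t(m, I) = (-4 + I)/(1 + m)
r = 14
r + S(0)*t(4, 6/5) = 14 + 2*((-4 + 6/5)/(1 + 4)) = 14 + 2*((-4 + 6*(⅕))/5) = 14 + 2*((-4 + 6/5)/5) = 14 + 2*((⅕)*(-14/5)) = 14 + 2*(-14/25) = 14 - 28/25 = 322/25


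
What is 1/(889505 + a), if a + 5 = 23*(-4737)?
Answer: 1/780549 ≈ 1.2811e-6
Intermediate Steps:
a = -108956 (a = -5 + 23*(-4737) = -5 - 108951 = -108956)
1/(889505 + a) = 1/(889505 - 108956) = 1/780549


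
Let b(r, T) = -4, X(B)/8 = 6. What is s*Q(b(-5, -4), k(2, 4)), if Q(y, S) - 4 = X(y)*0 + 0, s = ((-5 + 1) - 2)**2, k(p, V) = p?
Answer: 144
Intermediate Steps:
X(B) = 48 (X(B) = 8*6 = 48)
s = 36 (s = (-4 - 2)**2 = (-6)**2 = 36)
Q(y, S) = 4 (Q(y, S) = 4 + (48*0 + 0) = 4 + (0 + 0) = 4 + 0 = 4)
s*Q(b(-5, -4), k(2, 4)) = 36*4 = 144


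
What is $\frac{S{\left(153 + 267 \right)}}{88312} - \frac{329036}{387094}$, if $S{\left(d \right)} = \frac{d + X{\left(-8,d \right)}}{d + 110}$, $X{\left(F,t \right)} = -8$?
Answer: $- \frac{1925061118779}{2264759252980} \approx -0.85001$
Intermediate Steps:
$S{\left(d \right)} = \frac{-8 + d}{110 + d}$ ($S{\left(d \right)} = \frac{d - 8}{d + 110} = \frac{-8 + d}{110 + d}$)
$\frac{S{\left(153 + 267 \right)}}{88312} - \frac{329036}{387094} = \frac{\frac{1}{110 + \left(153 + 267\right)} \left(-8 + \left(153 + 267\right)\right)}{88312} - \frac{329036}{387094} = \frac{-8 + 420}{110 + 420} \cdot \frac{1}{88312} - \frac{164518}{193547} = \frac{1}{530} \cdot 412 \cdot \frac{1}{88312} - \frac{164518}{193547} = \frac{206}{265} \cdot \frac{1}{88312} - \frac{164518}{193547} = \frac{103}{11701340} - \frac{164518}{193547} = - \frac{1925061118779}{2264759252980}$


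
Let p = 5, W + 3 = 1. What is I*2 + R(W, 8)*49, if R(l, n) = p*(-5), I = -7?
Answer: -1239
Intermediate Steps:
W = -2 (W = -3 + 1 = -2)
R(l, n) = -25 (R(l, n) = 5*(-5) = -25)
I*2 + R(W, 8)*49 = -7*2 - 25*49 = -14 - 1225 = -1239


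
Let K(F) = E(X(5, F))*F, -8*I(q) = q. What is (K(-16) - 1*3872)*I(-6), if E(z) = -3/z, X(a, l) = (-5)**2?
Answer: -72564/25 ≈ -2902.6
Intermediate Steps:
I(q) = -q/8
X(a, l) = 25
K(F) = -3*F/25 (K(F) = (-3/25)*F = (-3*1/25)*F = -3*F/25)
(K(-16) - 1*3872)*I(-6) = (-3/25*(-16) - 1*3872)*(-1/8*(-6)) = (48/25 - 3872)*(3/4) = -96752/25*3/4 = -72564/25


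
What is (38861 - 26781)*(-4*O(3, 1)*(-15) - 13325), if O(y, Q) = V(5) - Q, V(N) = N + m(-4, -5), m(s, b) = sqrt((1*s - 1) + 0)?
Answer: -158066800 + 724800*I*sqrt(5) ≈ -1.5807e+8 + 1.6207e+6*I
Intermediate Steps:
m(s, b) = sqrt(-1 + s) (m(s, b) = sqrt((s - 1) + 0) = sqrt((-1 + s) + 0) = sqrt(-1 + s))
V(N) = N + I*sqrt(5) (V(N) = N + sqrt(-1 - 4) = N + sqrt(-5) = N + I*sqrt(5))
O(y, Q) = 5 - Q + I*sqrt(5) (O(y, Q) = (5 + I*sqrt(5)) - Q = 5 - Q + I*sqrt(5))
(38861 - 26781)*(-4*O(3, 1)*(-15) - 13325) = (38861 - 26781)*(-4*(5 - 1*1 + I*sqrt(5))*(-15) - 13325) = 12080*(-4*(5 - 1 + I*sqrt(5))*(-15) - 13325) = 12080*(-4*(4 + I*sqrt(5))*(-15) - 13325) = 12080*((-16 - 4*I*sqrt(5))*(-15) - 13325) = 12080*((240 + 60*I*sqrt(5)) - 13325) = 12080*(-13085 + 60*I*sqrt(5)) = -158066800 + 724800*I*sqrt(5)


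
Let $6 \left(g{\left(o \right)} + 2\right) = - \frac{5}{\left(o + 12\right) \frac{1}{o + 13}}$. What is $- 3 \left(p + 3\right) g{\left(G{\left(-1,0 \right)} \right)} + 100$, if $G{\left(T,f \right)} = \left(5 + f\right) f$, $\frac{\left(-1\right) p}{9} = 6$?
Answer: $- \frac{2753}{8} \approx -344.13$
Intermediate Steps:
$p = -54$ ($p = \left(-9\right) 6 = -54$)
$G{\left(T,f \right)} = f \left(5 + f\right)$
$g{\left(o \right)} = -2 - \frac{5 \left(13 + o\right)}{6 \left(12 + o\right)}$ ($g{\left(o \right)} = -2 + \frac{\left(-5\right) \frac{1}{\left(o + 12\right) \frac{1}{o + 13}}}{6} = -2 + \frac{\left(-5\right) \frac{1}{\left(12 + o\right) \frac{1}{13 + o}}}{6} = -2 + \frac{\left(-5\right) \frac{1}{\frac{1}{13 + o} \left(12 + o\right)}}{6} = -2 + \frac{\left(-5\right) \frac{13 + o}{12 + o}}{6} = -2 + \frac{\left(-5\right) \frac{1}{12 + o} \left(13 + o\right)}{6} = -2 - \frac{5 \left(13 + o\right)}{6 \left(12 + o\right)}$)
$- 3 \left(p + 3\right) g{\left(G{\left(-1,0 \right)} \right)} + 100 = - 3 \left(-54 + 3\right) \frac{-209 - 17 \cdot 0 \left(5 + 0\right)}{6 \left(12 + 0 \left(5 + 0\right)\right)} + 100 = \left(-3\right) \left(-51\right) \frac{-209 - 17 \cdot 0 \cdot 5}{6 \left(12 + 0 \cdot 5\right)} + 100 = 153 \frac{-209 - 0}{6 \left(12 + 0\right)} + 100 = 153 \frac{-209 + 0}{6 \cdot 12} + 100 = 153 \cdot \frac{1}{6} \cdot \frac{1}{12} \left(-209\right) + 100 = 153 \left(- \frac{209}{72}\right) + 100 = - \frac{3553}{8} + 100 = - \frac{2753}{8}$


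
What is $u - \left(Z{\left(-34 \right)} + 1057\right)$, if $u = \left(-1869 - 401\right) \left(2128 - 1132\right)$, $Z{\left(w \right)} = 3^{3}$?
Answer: $-2262004$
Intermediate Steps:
$Z{\left(w \right)} = 27$
$u = -2260920$ ($u = \left(-2270\right) 996 = -2260920$)
$u - \left(Z{\left(-34 \right)} + 1057\right) = -2260920 - \left(27 + 1057\right) = -2260920 - 1084 = -2262004$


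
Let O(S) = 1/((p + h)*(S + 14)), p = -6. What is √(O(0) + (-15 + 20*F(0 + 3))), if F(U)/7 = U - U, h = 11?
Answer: I*√73430/70 ≈ 3.8711*I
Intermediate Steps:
F(U) = 0 (F(U) = 7*(U - U) = 7*0 = 0)
O(S) = 1/(70 + 5*S) (O(S) = 1/((-6 + 11)*(S + 14)) = 1/(5*(14 + S)) = 1/(70 + 5*S))
√(O(0) + (-15 + 20*F(0 + 3))) = √(1/(5*(14 + 0)) + (-15 + 20*0)) = √((⅕)/14 + (-15 + 0)) = √((⅕)*(1/14) - 15) = √(1/70 - 15) = √(-1049/70) = I*√73430/70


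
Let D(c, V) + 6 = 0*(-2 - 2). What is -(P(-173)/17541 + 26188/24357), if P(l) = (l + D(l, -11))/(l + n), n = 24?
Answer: -22816517465/21219891471 ≈ -1.0752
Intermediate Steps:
D(c, V) = -6 (D(c, V) = -6 + 0*(-2 - 2) = -6 + 0*(-4) = -6 + 0 = -6)
P(l) = (-6 + l)/(24 + l) (P(l) = (l - 6)/(l + 24) = (-6 + l)/(24 + l))
-(P(-173)/17541 + 26188/24357) = -(((-6 - 173)/(24 - 173))/17541 + 26188/24357) = -((-179/(-149))*(1/17541) + 26188*(1/24357)) = -(-1/149*(-179)*(1/17541) + 26188/24357) = -((179/149)*(1/17541) + 26188/24357) = -(179/2613609 + 26188/24357) = -1*22816517465/21219891471 = -22816517465/21219891471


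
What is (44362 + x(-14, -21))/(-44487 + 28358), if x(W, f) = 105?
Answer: -44467/16129 ≈ -2.7570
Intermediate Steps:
(44362 + x(-14, -21))/(-44487 + 28358) = (44362 + 105)/(-44487 + 28358) = 44467/(-16129) = 44467*(-1/16129) = -44467/16129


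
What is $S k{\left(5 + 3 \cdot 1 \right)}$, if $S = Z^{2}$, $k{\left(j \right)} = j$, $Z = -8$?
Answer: $512$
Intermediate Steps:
$S = 64$ ($S = \left(-8\right)^{2} = 64$)
$S k{\left(5 + 3 \cdot 1 \right)} = 64 \left(5 + 3 \cdot 1\right) = 64 \left(5 + 3\right) = 64 \cdot 8 = 512$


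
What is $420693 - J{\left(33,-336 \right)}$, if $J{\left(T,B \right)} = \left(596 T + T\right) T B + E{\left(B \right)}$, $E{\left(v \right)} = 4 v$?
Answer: $218866725$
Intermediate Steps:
$J{\left(T,B \right)} = 4 B + 597 B T^{2}$ ($J{\left(T,B \right)} = \left(596 T + T\right) T B + 4 B = 597 T T B + 4 B = 597 T^{2} B + 4 B = 597 B T^{2} + 4 B = 4 B + 597 B T^{2}$)
$420693 - J{\left(33,-336 \right)} = 420693 - - 336 \left(4 + 597 \cdot 33^{2}\right) = 420693 - - 336 \left(4 + 597 \cdot 1089\right) = 420693 - - 336 \left(4 + 650133\right) = 420693 - \left(-336\right) 650137 = 420693 - -218446032 = 420693 + 218446032 = 218866725$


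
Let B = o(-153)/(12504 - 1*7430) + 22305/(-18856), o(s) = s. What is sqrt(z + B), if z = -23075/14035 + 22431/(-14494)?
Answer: I*sqrt(1042810230471202392730392671306)/486564831209044 ≈ 2.0988*I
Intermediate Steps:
z = -129853627/40684658 (z = -23075*1/14035 + 22431*(-1/14494) = -4615/2807 - 22431/14494 = -129853627/40684658 ≈ -3.1917)
B = -58030269/47837672 (B = -153/(12504 - 1*7430) + 22305/(-18856) = -153/(12504 - 7430) + 22305*(-1/18856) = -153/5074 - 22305/18856 = -58030269/47837672 ≈ -1.2131)
sqrt(z + B) = sqrt(-129853627/40684658 - 58030269/47837672) = sqrt(-4286418432174673/973129662418088) = I*sqrt(1042810230471202392730392671306)/486564831209044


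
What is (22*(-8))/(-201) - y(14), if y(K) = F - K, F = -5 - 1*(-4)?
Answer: 3191/201 ≈ 15.876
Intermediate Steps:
F = -1 (F = -5 + 4 = -1)
y(K) = -1 - K
(22*(-8))/(-201) - y(14) = (22*(-8))/(-201) - (-1 - 1*14) = -176*(-1/201) - (-1 - 14) = 176/201 - 1*(-15) = 176/201 + 15 = 3191/201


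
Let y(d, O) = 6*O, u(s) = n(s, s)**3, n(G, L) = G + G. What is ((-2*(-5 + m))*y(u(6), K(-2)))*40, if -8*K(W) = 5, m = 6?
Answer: 300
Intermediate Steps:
K(W) = -5/8 (K(W) = -1/8*5 = -5/8)
n(G, L) = 2*G
u(s) = 8*s**3 (u(s) = (2*s)**3 = 8*s**3)
((-2*(-5 + m))*y(u(6), K(-2)))*40 = ((-2*(-5 + 6))*(6*(-5/8)))*40 = (-2*1*(-15/4))*40 = -2*(-15/4)*40 = (15/2)*40 = 300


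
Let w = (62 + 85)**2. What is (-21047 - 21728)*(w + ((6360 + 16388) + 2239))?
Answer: -1993143900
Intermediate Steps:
w = 21609 (w = 147**2 = 21609)
(-21047 - 21728)*(w + ((6360 + 16388) + 2239)) = (-21047 - 21728)*(21609 + ((6360 + 16388) + 2239)) = -42775*(21609 + (22748 + 2239)) = -42775*(21609 + 24987) = -42775*46596 = -1993143900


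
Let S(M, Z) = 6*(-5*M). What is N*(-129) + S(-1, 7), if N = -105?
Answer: 13575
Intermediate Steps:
S(M, Z) = -30*M
N*(-129) + S(-1, 7) = -105*(-129) - 30*(-1) = 13545 + 30 = 13575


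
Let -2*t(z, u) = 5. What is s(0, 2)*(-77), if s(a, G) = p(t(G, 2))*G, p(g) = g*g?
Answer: -1925/2 ≈ -962.50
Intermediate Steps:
t(z, u) = -5/2 (t(z, u) = -½*5 = -5/2)
p(g) = g²
s(a, G) = 25*G/4 (s(a, G) = (-5/2)²*G = 25*G/4)
s(0, 2)*(-77) = ((25/4)*2)*(-77) = (25/2)*(-77) = -1925/2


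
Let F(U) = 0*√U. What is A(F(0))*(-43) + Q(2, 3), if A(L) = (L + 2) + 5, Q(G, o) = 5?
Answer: -296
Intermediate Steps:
F(U) = 0
A(L) = 7 + L (A(L) = (2 + L) + 5 = 7 + L)
A(F(0))*(-43) + Q(2, 3) = (7 + 0)*(-43) + 5 = 7*(-43) + 5 = -301 + 5 = -296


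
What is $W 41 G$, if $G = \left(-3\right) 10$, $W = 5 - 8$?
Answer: $3690$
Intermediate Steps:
$W = -3$
$G = -30$
$W 41 G = \left(-3\right) 41 \left(-30\right) = \left(-123\right) \left(-30\right) = 3690$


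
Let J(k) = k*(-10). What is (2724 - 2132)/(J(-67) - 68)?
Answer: 296/301 ≈ 0.98339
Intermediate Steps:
J(k) = -10*k
(2724 - 2132)/(J(-67) - 68) = (2724 - 2132)/(-10*(-67) - 68) = 592/(670 - 68) = 592/602 = 592*(1/602) = 296/301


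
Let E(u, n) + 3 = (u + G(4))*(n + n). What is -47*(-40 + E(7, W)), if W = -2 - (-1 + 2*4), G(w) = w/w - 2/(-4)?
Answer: 9212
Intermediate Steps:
G(w) = 3/2 (G(w) = 1 - 2*(-¼) = 1 + ½ = 3/2)
W = -9 (W = -2 - (-1 + 8) = -2 - 1*7 = -2 - 7 = -9)
E(u, n) = -3 + 2*n*(3/2 + u) (E(u, n) = -3 + (u + 3/2)*(n + n) = -3 + (3/2 + u)*(2*n) = -3 + 2*n*(3/2 + u))
-47*(-40 + E(7, W)) = -47*(-40 + (-3 + 3*(-9) + 2*(-9)*7)) = -47*(-40 + (-3 - 27 - 126)) = -47*(-40 - 156) = -47*(-196) = 9212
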